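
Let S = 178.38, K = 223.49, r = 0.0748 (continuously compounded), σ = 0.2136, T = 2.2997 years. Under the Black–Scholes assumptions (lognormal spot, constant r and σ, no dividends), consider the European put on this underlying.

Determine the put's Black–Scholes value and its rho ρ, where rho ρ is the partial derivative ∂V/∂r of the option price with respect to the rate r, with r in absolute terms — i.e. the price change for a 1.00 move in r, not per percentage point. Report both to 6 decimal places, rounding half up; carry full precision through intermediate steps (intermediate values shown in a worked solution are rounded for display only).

σ√T = 0.2136·√2.2997 = 0.323919
d₁ = (ln(S/K) + (r+σ²/2)T) / (σ√T) = (ln(178.38/223.49) + (0.0748+0.2136²/2)·2.2997) / 0.323919 = (-0.225451 + 0.224479) / 0.323919 = -0.002998
d₂ = d₁ − σ√T = -0.002998 − 0.323919 = -0.326917
e^{−rT} = e^{−0.0748·2.2997} = 0.841964
N(−d₁) = 0.501196,  N(−d₂) = 0.628135
Put price V = K·e^{−rT}·N(−d₂) − S·N(−d₁) = 118.196520 − 89.403355 = 28.793166
ρ = −K·T·e^{−rT}·N(−d₂) = -271.816538

price = 28.793166
ρ = -271.816538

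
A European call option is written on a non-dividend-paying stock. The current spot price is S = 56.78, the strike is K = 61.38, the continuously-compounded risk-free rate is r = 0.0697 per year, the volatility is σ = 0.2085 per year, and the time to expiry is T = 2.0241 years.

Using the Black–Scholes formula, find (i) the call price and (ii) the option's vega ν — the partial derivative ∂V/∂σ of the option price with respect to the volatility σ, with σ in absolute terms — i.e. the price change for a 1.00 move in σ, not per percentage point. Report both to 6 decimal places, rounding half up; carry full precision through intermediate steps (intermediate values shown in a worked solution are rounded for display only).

price = 8.373559
ν = 30.190797

σ√T = 0.2085·√2.0241 = 0.296635
d₁ = (ln(S/K) + (r+σ²/2)T) / (σ√T) = (ln(56.78/61.38) + (0.0697+0.2085²/2)·2.0241) / 0.296635 = (-0.077900 + 0.185076) / 0.296635 = 0.361306
d₂ = d₁ − σ√T = 0.361306 − 0.296635 = 0.064671
e^{−rT} = e^{−0.0697·2.0241} = 0.868420
N(d₁) = 0.641065,  N(d₂) = 0.525782
Call price V = S·N(d₁) − K·e^{−rT}·N(d₂) = 36.399654 − 28.026094 = 8.373559
φ(d₁) = (1/√(2π))·e^{−d₁²/2} = 0.373735
ν = S·φ(d₁)·√T = 30.190797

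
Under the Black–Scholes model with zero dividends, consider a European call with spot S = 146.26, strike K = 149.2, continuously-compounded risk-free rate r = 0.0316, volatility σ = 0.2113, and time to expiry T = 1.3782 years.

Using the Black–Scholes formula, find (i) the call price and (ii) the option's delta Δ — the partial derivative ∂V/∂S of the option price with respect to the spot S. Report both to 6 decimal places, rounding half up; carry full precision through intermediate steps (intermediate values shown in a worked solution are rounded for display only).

σ√T = 0.2113·√1.3782 = 0.248059
d₁ = (ln(S/K) + (r+σ²/2)T) / (σ√T) = (ln(146.26/149.2) + (0.0316+0.2113²/2)·1.3782) / 0.248059 = (-0.019902 + 0.074318) / 0.248059 = 0.219367
d₂ = d₁ − σ√T = 0.219367 − 0.248059 = -0.028692
e^{−rT} = e^{−0.0316·1.3782} = 0.957384
N(d₁) = 0.586818,  N(d₂) = 0.488555
Call price V = S·N(d₁) − K·e^{−rT}·N(d₂) = 85.827983 − 69.785986 = 16.041997
Δ = N(d₁) = 0.586818

price = 16.041997
Δ = 0.586818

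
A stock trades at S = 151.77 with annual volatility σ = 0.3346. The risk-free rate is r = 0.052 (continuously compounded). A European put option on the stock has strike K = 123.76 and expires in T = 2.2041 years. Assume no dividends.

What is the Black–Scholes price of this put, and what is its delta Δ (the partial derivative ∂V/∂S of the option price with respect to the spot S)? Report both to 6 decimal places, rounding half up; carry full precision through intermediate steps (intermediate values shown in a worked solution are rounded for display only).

price = 9.961434
Δ = -0.186784

σ√T = 0.3346·√2.2041 = 0.496754
d₁ = (ln(S/K) + (r+σ²/2)T) / (σ√T) = (ln(151.77/123.76) + (0.052+0.3346²/2)·2.2041) / 0.496754 = (0.204022 + 0.237996) / 0.496754 = 0.889811
d₂ = d₁ − σ√T = 0.889811 − 0.496754 = 0.393057
e^{−rT} = e^{−0.052·2.2041} = 0.891711
N(−d₁) = 0.186784,  N(−d₂) = 0.347139
Put price V = K·e^{−rT}·N(−d₂) − S·N(−d₁) = 38.309577 − 28.348143 = 9.961434
Δ = −N(−d₁) = -0.186784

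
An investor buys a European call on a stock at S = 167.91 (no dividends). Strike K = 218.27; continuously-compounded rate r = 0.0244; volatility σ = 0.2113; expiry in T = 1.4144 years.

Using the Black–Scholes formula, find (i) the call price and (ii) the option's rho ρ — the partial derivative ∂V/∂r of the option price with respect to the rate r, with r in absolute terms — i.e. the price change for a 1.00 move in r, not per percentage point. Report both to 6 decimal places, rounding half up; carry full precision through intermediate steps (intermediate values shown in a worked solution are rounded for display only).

σ√T = 0.2113·√1.4144 = 0.251296
d₁ = (ln(S/K) + (r+σ²/2)T) / (σ√T) = (ln(167.91/218.27) + (0.0244+0.2113²/2)·1.4144) / 0.251296 = (-0.262305 + 0.066086) / 0.251296 = -0.780826
d₂ = d₁ − σ√T = -0.780826 − 0.251296 = -1.032122
e^{−rT} = e^{−0.0244·1.4144} = 0.966077
N(d₁) = 0.217452,  N(d₂) = 0.151007
Call price V = S·N(d₁) − K·e^{−rT}·N(d₂) = 36.512430 − 31.842293 = 4.670137
ρ = K·T·e^{−rT}·N(d₂) = 45.037739

price = 4.670137
ρ = 45.037739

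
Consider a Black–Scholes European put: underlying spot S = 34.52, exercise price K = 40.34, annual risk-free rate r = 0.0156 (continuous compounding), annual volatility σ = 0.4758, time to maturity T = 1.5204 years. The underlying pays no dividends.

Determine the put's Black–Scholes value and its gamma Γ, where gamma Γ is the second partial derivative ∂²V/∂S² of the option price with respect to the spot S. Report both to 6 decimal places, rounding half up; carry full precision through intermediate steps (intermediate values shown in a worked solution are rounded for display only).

σ√T = 0.4758·√1.5204 = 0.586683
d₁ = (ln(S/K) + (r+σ²/2)T) / (σ√T) = (ln(34.52/40.34) + (0.0156+0.4758²/2)·1.5204) / 0.586683 = (-0.155805 + 0.195817) / 0.586683 = 0.068200
d₂ = d₁ − σ√T = 0.068200 − 0.586683 = -0.518483
e^{−rT} = e^{−0.0156·1.5204} = 0.976561
N(−d₁) = 0.472813,  N(−d₂) = 0.697939
Put price V = K·e^{−rT}·N(−d₂) − S·N(−d₁) = 27.494940 − 16.321508 = 11.173431
φ(d₁) = (1/√(2π))·e^{−d₁²/2} = 0.398016
Γ = φ(d₁) / (S·σ·√T) = 0.019653

price = 11.173431
Γ = 0.019653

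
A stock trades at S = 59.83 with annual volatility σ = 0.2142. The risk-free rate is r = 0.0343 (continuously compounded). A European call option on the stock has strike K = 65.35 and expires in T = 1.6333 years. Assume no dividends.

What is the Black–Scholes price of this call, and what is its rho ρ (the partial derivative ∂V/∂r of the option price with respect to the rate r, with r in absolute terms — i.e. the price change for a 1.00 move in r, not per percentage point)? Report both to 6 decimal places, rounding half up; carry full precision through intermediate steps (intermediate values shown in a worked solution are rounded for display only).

price = 5.686092
ρ = 40.319432

σ√T = 0.2142·√1.6333 = 0.273749
d₁ = (ln(S/K) + (r+σ²/2)T) / (σ√T) = (ln(59.83/65.35) + (0.0343+0.2142²/2)·1.6333) / 0.273749 = (-0.088250 + 0.093491) / 0.273749 = 0.019146
d₂ = d₁ − σ√T = 0.019146 − 0.273749 = -0.254603
e^{−rT} = e^{−0.0343·1.6333} = 0.945518
N(d₁) = 0.507638,  N(d₂) = 0.399515
Call price V = S·N(d₁) − K·e^{−rT}·N(d₂) = 30.371963 − 24.685870 = 5.686092
ρ = K·T·e^{−rT}·N(d₂) = 40.319432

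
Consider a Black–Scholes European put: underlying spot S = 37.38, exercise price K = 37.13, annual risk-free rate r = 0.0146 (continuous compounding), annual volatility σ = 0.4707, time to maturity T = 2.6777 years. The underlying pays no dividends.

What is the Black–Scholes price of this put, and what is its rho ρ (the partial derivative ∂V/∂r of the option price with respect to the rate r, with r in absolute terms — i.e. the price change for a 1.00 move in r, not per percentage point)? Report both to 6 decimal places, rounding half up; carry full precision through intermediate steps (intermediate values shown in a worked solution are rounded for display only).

σ√T = 0.4707·√2.6777 = 0.770238
d₁ = (ln(S/K) + (r+σ²/2)T) / (σ√T) = (ln(37.38/37.13) + (0.0146+0.4707²/2)·2.6777) / 0.770238 = (0.006711 + 0.335728) / 0.770238 = 0.444588
d₂ = d₁ − σ√T = 0.444588 − 0.770238 = -0.325651
e^{−rT} = e^{−0.0146·2.6777} = 0.961660
N(−d₁) = 0.328309,  N(−d₂) = 0.627656
Put price V = K·e^{−rT}·N(−d₂) − S·N(−d₁) = 22.411344 − 12.272185 = 10.139159
ρ = −K·T·e^{−rT}·N(−d₂) = -60.010856

price = 10.139159
ρ = -60.010856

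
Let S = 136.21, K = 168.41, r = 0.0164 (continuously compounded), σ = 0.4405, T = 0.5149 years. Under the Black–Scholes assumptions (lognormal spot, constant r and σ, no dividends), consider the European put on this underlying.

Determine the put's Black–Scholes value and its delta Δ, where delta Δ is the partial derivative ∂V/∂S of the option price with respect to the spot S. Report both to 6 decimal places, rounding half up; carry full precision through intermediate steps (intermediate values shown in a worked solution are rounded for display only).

price = 38.205824
Δ = -0.686724

σ√T = 0.4405·√0.5149 = 0.316088
d₁ = (ln(S/K) + (r+σ²/2)T) / (σ√T) = (ln(136.21/168.41) + (0.0164+0.4405²/2)·0.5149) / 0.316088 = (-0.212204 + 0.058400) / 0.316088 = -0.486586
d₂ = d₁ − σ√T = -0.486586 − 0.316088 = -0.802673
e^{−rT} = e^{−0.0164·0.5149} = 0.991591
N(−d₁) = 0.686724,  N(−d₂) = 0.788918
Put price V = K·e^{−rT}·N(−d₂) − S·N(−d₁) = 131.744499 − 93.538675 = 38.205824
Δ = −N(−d₁) = -0.686724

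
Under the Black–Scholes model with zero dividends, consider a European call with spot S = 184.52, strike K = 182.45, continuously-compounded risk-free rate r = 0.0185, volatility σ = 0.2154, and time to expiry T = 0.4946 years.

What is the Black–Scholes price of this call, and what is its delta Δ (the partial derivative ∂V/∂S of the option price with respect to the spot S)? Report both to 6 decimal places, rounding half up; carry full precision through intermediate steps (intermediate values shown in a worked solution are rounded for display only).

σ√T = 0.2154·√0.4946 = 0.151486
d₁ = (ln(S/K) + (r+σ²/2)T) / (σ√T) = (ln(184.52/182.45) + (0.0185+0.2154²/2)·0.4946) / 0.151486 = (0.011282 + 0.020624) / 0.151486 = 0.210619
d₂ = d₁ − σ√T = 0.210619 − 0.151486 = 0.059133
e^{−rT} = e^{−0.0185·0.4946} = 0.990892
N(d₁) = 0.583408,  N(d₂) = 0.523577
Call price V = S·N(d₁) − K·e^{−rT}·N(d₂) = 107.650373 − 94.656493 = 12.993880
Δ = N(d₁) = 0.583408

price = 12.993880
Δ = 0.583408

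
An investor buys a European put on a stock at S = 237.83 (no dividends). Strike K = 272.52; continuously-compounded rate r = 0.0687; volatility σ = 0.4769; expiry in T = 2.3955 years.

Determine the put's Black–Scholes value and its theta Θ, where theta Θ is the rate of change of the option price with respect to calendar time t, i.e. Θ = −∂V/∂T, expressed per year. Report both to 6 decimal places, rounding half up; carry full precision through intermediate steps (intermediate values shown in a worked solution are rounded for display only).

price = 64.232274
Θ = -3.455237

σ√T = 0.4769·√2.3955 = 0.738117
d₁ = (ln(S/K) + (r+σ²/2)T) / (σ√T) = (ln(237.83/272.52) + (0.0687+0.4769²/2)·2.3955) / 0.738117 = (-0.136156 + 0.436979) / 0.738117 = 0.407555
d₂ = d₁ − σ√T = 0.407555 − 0.738117 = -0.330562
e^{−rT} = e^{−0.0687·2.3955} = 0.848258
N(−d₁) = 0.341800,  N(−d₂) = 0.629512
Put price V = K·e^{−rT}·N(−d₂) − S·N(−d₁) = 145.522596 − 81.290322 = 64.232274
φ(d₁) = (1/√(2π))·e^{−d₁²/2} = 0.367148
Θ = −S·φ(d₁)·σ/(2√T) + r·K·e^{−rT}·N(−d₂) = −13.452640 + 9.997402 = -3.455237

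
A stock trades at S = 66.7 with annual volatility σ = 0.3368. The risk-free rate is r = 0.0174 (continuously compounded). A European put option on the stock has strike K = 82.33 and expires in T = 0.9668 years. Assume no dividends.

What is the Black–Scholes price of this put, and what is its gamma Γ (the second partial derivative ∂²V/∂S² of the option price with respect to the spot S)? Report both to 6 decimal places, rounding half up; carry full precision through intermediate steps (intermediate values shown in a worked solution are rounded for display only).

price = 18.432028
Γ = 0.016541

σ√T = 0.3368·√0.9668 = 0.331162
d₁ = (ln(S/K) + (r+σ²/2)T) / (σ√T) = (ln(66.7/82.33) + (0.0174+0.3368²/2)·0.9668) / 0.331162 = (-0.210531 + 0.071656) / 0.331162 = -0.419354
d₂ = d₁ − σ√T = -0.419354 − 0.331162 = -0.750516
e^{−rT} = e^{−0.0174·0.9668} = 0.983318
N(−d₁) = 0.662521,  N(−d₂) = 0.773528
Put price V = K·e^{−rT}·N(−d₂) − S·N(−d₁) = 62.622205 − 44.190177 = 18.432028
φ(d₁) = (1/√(2π))·e^{−d₁²/2} = 0.365362
Γ = φ(d₁) / (S·σ·√T) = 0.016541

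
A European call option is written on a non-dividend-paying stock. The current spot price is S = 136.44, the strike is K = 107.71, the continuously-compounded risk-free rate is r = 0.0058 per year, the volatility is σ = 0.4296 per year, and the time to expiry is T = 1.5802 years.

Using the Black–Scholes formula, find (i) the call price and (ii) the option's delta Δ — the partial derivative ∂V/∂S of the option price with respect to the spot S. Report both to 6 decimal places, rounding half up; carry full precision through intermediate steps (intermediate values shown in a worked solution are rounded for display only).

σ√T = 0.4296·√1.5802 = 0.540033
d₁ = (ln(S/K) + (r+σ²/2)T) / (σ√T) = (ln(136.44/107.71) + (0.0058+0.4296²/2)·1.5802) / 0.540033 = (0.236443 + 0.154983) / 0.540033 = 0.724818
d₂ = d₁ − σ√T = 0.724818 − 0.540033 = 0.184785
e^{−rT} = e^{−0.0058·1.5802} = 0.990877
N(d₁) = 0.765718,  N(d₂) = 0.573301
Call price V = S·N(d₁) − K·e^{−rT}·N(d₂) = 104.474575 − 61.186892 = 43.287682
Δ = N(d₁) = 0.765718

price = 43.287682
Δ = 0.765718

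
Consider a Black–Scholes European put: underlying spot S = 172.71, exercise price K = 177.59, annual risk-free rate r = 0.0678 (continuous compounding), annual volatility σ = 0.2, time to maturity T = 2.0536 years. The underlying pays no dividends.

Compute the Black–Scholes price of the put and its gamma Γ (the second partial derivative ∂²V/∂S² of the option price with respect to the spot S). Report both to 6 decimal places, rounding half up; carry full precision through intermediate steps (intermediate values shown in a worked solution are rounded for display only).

price = 10.920808
Γ = 0.006996

σ√T = 0.2·√2.0536 = 0.286608
d₁ = (ln(S/K) + (r+σ²/2)T) / (σ√T) = (ln(172.71/177.59) + (0.0678+0.2²/2)·2.0536) / 0.286608 = (-0.027864 + 0.180306) / 0.286608 = 0.531885
d₂ = d₁ − σ√T = 0.531885 − 0.286608 = 0.245278
e^{−rT} = e^{−0.0678·2.0536} = 0.870024
N(−d₁) = 0.297403,  N(−d₂) = 0.403121
Put price V = K·e^{−rT}·N(−d₂) − S·N(−d₁) = 62.285232 − 51.364424 = 10.920808
φ(d₁) = (1/√(2π))·e^{−d₁²/2} = 0.346321
Γ = φ(d₁) / (S·σ·√T) = 0.006996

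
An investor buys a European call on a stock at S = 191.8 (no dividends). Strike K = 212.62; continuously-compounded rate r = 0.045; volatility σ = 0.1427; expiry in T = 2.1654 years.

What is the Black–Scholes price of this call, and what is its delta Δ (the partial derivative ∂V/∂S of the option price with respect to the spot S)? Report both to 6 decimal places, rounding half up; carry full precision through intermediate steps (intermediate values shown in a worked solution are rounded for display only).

price = 15.549442
Δ = 0.531196

σ√T = 0.1427·√2.1654 = 0.209987
d₁ = (ln(S/K) + (r+σ²/2)T) / (σ√T) = (ln(191.8/212.62) + (0.045+0.1427²/2)·2.1654) / 0.209987 = (-0.103053 + 0.119490) / 0.209987 = 0.078276
d₂ = d₁ − σ√T = 0.078276 − 0.209987 = -0.131711
e^{−rT} = e^{−0.045·2.1654} = 0.907154
N(d₁) = 0.531196,  N(d₂) = 0.447606
Call price V = S·N(d₁) − K·e^{−rT}·N(d₂) = 101.883342 − 86.333900 = 15.549442
Δ = N(d₁) = 0.531196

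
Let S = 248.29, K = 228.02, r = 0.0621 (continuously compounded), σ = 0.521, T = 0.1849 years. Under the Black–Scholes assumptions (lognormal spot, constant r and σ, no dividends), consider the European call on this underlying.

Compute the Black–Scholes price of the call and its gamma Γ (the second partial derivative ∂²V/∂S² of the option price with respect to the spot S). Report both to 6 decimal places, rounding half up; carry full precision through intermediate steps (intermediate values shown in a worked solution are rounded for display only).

σ√T = 0.521·√0.1849 = 0.224030
d₁ = (ln(S/K) + (r+σ²/2)T) / (σ√T) = (ln(248.29/228.02) + (0.0621+0.521²/2)·0.1849) / 0.224030 = (0.085164 + 0.036577) / 0.224030 = 0.543414
d₂ = d₁ − σ√T = 0.543414 − 0.224030 = 0.319384
e^{−rT} = e^{−0.0621·0.1849} = 0.988583
N(d₁) = 0.706578,  N(d₂) = 0.625282
Call price V = S·N(d₁) − K·e^{−rT}·N(d₂) = 175.436171 − 140.949148 = 34.487023
φ(d₁) = (1/√(2π))·e^{−d₁²/2} = 0.344181
Γ = φ(d₁) / (S·σ·√T) = 0.006188

price = 34.487023
Γ = 0.006188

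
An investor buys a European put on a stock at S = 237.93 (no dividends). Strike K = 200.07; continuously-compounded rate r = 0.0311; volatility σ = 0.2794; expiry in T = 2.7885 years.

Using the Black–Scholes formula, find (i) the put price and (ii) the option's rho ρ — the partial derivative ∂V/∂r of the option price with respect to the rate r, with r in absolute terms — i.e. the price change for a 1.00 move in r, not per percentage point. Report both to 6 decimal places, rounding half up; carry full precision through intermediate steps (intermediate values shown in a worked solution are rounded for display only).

price = 17.361800
ρ = -190.783240

σ√T = 0.2794·√2.7885 = 0.466565
d₁ = (ln(S/K) + (r+σ²/2)T) / (σ√T) = (ln(237.93/200.07) + (0.0311+0.2794²/2)·2.7885) / 0.466565 = (0.173309 + 0.195564) / 0.466565 = 0.790615
d₂ = d₁ − σ√T = 0.790615 − 0.466565 = 0.324050
e^{−rT} = e^{−0.0311·2.7885} = 0.916932
N(−d₁) = 0.214584,  N(−d₂) = 0.372950
Put price V = K·e^{−rT}·N(−d₂) − S·N(−d₁) = 68.417873 − 51.056073 = 17.361800
ρ = −K·T·e^{−rT}·N(−d₂) = -190.783240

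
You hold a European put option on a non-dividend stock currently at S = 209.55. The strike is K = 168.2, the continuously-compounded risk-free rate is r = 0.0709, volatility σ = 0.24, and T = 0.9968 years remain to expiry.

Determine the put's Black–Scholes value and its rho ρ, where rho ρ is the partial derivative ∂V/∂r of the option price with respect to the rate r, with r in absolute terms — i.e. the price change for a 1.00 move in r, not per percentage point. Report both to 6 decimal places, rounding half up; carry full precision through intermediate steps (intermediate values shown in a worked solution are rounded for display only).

σ√T = 0.24·√0.9968 = 0.239616
d₁ = (ln(S/K) + (r+σ²/2)T) / (σ√T) = (ln(209.55/168.2) + (0.0709+0.24²/2)·0.9968) / 0.239616 = (0.219809 + 0.099381) / 0.239616 = 1.332090
d₂ = d₁ − σ√T = 1.332090 − 0.239616 = 1.092474
e^{−rT} = e^{−0.0709·0.9968} = 0.931766
N(−d₁) = 0.091415,  N(−d₂) = 0.137312
Put price V = K·e^{−rT}·N(−d₂) − S·N(−d₁) = 21.520029 − 19.156089 = 2.363939
ρ = −K·T·e^{−rT}·N(−d₂) = -21.451164

price = 2.363939
ρ = -21.451164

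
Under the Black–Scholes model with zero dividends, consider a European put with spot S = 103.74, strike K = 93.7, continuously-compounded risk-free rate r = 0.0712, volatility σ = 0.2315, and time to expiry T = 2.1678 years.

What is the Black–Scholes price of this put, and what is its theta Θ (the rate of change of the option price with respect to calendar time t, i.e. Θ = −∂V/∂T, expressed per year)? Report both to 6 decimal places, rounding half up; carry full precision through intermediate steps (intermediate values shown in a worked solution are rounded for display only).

σ√T = 0.2315·√2.1678 = 0.340848
d₁ = (ln(S/K) + (r+σ²/2)T) / (σ√T) = (ln(103.74/93.7) + (0.0712+0.2315²/2)·2.1678) / 0.340848 = (0.101790 + 0.212436) / 0.340848 = 0.921894
d₂ = d₁ − σ√T = 0.921894 − 0.340848 = 0.581046
e^{−rT} = e^{−0.0712·2.1678} = 0.856974
N(−d₁) = 0.178292,  N(−d₂) = 0.280605
Put price V = K·e^{−rT}·N(−d₂) − S·N(−d₁) = 22.532136 − 18.496008 = 4.036128
φ(d₁) = (1/√(2π))·e^{−d₁²/2} = 0.260831
Θ = −S·φ(d₁)·σ/(2√T) + r·K·e^{−rT}·N(−d₂) = −2.127241 + 1.604288 = -0.522953

price = 4.036128
Θ = -0.522953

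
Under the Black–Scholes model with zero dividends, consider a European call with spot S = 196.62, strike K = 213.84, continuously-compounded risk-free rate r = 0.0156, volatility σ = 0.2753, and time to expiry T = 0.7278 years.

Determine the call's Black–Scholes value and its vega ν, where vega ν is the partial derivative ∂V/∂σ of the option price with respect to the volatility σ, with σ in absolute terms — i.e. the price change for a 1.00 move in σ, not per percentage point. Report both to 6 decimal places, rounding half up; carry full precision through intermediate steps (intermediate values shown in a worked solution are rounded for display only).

price = 12.568840
ν = 65.699855

σ√T = 0.2753·√0.7278 = 0.234862
d₁ = (ln(S/K) + (r+σ²/2)T) / (σ√T) = (ln(196.62/213.84) + (0.0156+0.2753²/2)·0.7278) / 0.234862 = (-0.083955 + 0.038934) / 0.234862 = -0.191693
d₂ = d₁ − σ√T = -0.191693 − 0.234862 = -0.426555
e^{−rT} = e^{−0.0156·0.7278} = 0.988711
N(d₁) = 0.423991,  N(d₂) = 0.334852
Call price V = S·N(d₁) − K·e^{−rT}·N(d₂) = 83.365146 − 70.796306 = 12.568840
φ(d₁) = (1/√(2π))·e^{−d₁²/2} = 0.391679
ν = S·φ(d₁)·√T = 65.699855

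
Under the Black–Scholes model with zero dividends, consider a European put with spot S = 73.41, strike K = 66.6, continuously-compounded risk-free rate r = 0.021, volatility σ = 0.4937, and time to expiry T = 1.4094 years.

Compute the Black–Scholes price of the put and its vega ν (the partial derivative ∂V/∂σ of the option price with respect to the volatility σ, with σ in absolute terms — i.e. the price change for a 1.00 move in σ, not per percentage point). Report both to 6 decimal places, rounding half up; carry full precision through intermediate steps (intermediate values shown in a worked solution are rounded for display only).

price = 11.898290
ν = 30.533612

σ√T = 0.4937·√1.4094 = 0.586112
d₁ = (ln(S/K) + (r+σ²/2)T) / (σ√T) = (ln(73.41/66.6) + (0.021+0.4937²/2)·1.4094) / 0.586112 = (0.097356 + 0.201361) / 0.586112 = 0.509658
d₂ = d₁ − σ√T = 0.509658 − 0.586112 = -0.076454
e^{−rT} = e^{−0.021·1.4094} = 0.970836
N(−d₁) = 0.305146,  N(−d₂) = 0.530471
Put price V = K·e^{−rT}·N(−d₂) − S·N(−d₁) = 34.299028 − 22.400738 = 11.898290
φ(d₁) = (1/√(2π))·e^{−d₁²/2} = 0.350353
ν = S·φ(d₁)·√T = 30.533612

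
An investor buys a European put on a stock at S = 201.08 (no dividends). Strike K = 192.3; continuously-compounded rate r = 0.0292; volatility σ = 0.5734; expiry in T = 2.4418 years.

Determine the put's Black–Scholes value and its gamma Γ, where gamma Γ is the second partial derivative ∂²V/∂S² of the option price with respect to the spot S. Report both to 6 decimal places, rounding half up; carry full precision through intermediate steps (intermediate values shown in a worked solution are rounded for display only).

σ√T = 0.5734·√2.4418 = 0.896010
d₁ = (ln(S/K) + (r+σ²/2)T) / (σ√T) = (ln(201.08/192.3) + (0.0292+0.5734²/2)·2.4418) / 0.896010 = (0.044646 + 0.472717) / 0.896010 = 0.577408
d₂ = d₁ − σ√T = 0.577408 − 0.896010 = -0.318601
e^{−rT} = e^{−0.0292·2.4418} = 0.931182
N(−d₁) = 0.281832,  N(−d₂) = 0.624986
Put price V = K·e^{−rT}·N(−d₂) − S·N(−d₁) = 111.913858 − 56.670744 = 55.243114
φ(d₁) = (1/√(2π))·e^{−d₁²/2} = 0.337686
Γ = φ(d₁) / (S·σ·√T) = 0.001874

price = 55.243114
Γ = 0.001874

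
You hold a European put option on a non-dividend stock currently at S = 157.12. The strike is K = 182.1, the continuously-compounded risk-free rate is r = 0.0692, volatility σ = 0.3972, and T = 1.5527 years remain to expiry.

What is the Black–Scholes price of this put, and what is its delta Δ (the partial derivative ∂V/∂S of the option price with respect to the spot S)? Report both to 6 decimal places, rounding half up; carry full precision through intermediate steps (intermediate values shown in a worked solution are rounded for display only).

price = 34.653148
Δ = -0.433901

σ√T = 0.3972·√1.5527 = 0.494941
d₁ = (ln(S/K) + (r+σ²/2)T) / (σ√T) = (ln(157.12/182.1) + (0.0692+0.3972²/2)·1.5527) / 0.494941 = (-0.147546 + 0.229930) / 0.494941 = 0.166452
d₂ = d₁ − σ√T = 0.166452 − 0.494941 = -0.328489
e^{−rT} = e^{−0.0692·1.5527} = 0.898124
N(−d₁) = 0.433901,  N(−d₂) = 0.628729
Put price V = K·e^{−rT}·N(−d₂) − S·N(−d₁) = 102.827624 − 68.174477 = 34.653148
Δ = −N(−d₁) = -0.433901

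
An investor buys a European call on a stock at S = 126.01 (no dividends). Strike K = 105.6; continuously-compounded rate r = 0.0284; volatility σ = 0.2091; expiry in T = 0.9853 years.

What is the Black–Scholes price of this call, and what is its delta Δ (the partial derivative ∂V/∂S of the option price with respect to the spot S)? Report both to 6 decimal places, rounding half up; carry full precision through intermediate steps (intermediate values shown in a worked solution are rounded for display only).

price = 25.336597
Δ = 0.862131

σ√T = 0.2091·√0.9853 = 0.207557
d₁ = (ln(S/K) + (r+σ²/2)T) / (σ√T) = (ln(126.01/105.6) + (0.0284+0.2091²/2)·0.9853) / 0.207557 = (0.176703 + 0.049523) / 0.207557 = 1.089942
d₂ = d₁ − σ√T = 1.089942 − 0.207557 = 0.882384
e^{−rT} = e^{−0.0284·0.9853} = 0.972405
N(d₁) = 0.862131,  N(d₂) = 0.811215
Call price V = S·N(d₁) − K·e^{−rT}·N(d₂) = 108.637071 − 83.300474 = 25.336597
Δ = N(d₁) = 0.862131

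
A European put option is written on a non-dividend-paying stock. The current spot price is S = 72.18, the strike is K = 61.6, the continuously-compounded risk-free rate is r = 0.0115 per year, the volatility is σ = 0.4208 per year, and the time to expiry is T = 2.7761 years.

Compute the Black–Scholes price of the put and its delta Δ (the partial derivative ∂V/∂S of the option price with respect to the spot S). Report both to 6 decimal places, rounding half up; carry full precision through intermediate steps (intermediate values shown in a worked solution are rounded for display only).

σ√T = 0.4208·√2.7761 = 0.701121
d₁ = (ln(S/K) + (r+σ²/2)T) / (σ√T) = (ln(72.18/61.6) + (0.0115+0.4208²/2)·2.7761) / 0.701121 = (0.158501 + 0.277711) / 0.701121 = 0.622163
d₂ = d₁ − σ√T = 0.622163 − 0.701121 = -0.078958
e^{−rT} = e^{−0.0115·2.7761} = 0.968579
N(−d₁) = 0.266917,  N(−d₂) = 0.531467
Put price V = K·e^{−rT}·N(−d₂) − S·N(−d₁) = 31.709705 − 19.266091 = 12.443614
Δ = −N(−d₁) = -0.266917

price = 12.443614
Δ = -0.266917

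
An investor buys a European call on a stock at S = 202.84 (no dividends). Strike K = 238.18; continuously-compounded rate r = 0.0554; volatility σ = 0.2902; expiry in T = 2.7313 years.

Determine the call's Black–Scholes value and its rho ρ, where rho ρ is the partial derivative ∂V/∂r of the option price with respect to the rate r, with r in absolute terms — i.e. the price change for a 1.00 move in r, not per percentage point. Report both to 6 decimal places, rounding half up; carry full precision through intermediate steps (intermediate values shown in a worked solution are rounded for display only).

price = 37.680911
ρ = 222.416478

σ√T = 0.2902·√2.7313 = 0.479603
d₁ = (ln(S/K) + (r+σ²/2)T) / (σ√T) = (ln(202.84/238.18) + (0.0554+0.2902²/2)·2.7313) / 0.479603 = (-0.160609 + 0.266324) / 0.479603 = 0.220421
d₂ = d₁ − σ√T = 0.220421 − 0.479603 = -0.259183
e^{−rT} = e^{−0.0554·2.7313} = 0.859578
N(d₁) = 0.587228,  N(d₂) = 0.397747
Call price V = S·N(d₁) − K·e^{−rT}·N(d₂) = 119.113371 − 81.432460 = 37.680911
ρ = K·T·e^{−rT}·N(d₂) = 222.416478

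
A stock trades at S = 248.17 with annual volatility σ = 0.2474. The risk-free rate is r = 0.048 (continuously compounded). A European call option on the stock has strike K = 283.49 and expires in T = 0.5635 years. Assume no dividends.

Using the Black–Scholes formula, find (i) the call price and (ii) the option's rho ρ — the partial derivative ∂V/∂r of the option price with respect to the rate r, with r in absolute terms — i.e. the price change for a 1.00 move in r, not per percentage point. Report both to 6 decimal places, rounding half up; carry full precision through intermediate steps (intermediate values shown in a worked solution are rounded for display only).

price = 8.572975
ρ = 39.405728

σ√T = 0.2474·√0.5635 = 0.185715
d₁ = (ln(S/K) + (r+σ²/2)T) / (σ√T) = (ln(248.17/283.49) + (0.048+0.2474²/2)·0.5635) / 0.185715 = (-0.133063 + 0.044293) / 0.185715 = -0.477990
d₂ = d₁ − σ√T = -0.477990 − 0.185715 = -0.663705
e^{−rT} = e^{−0.048·0.5635} = 0.973315
N(d₁) = 0.316329,  N(d₂) = 0.253440
Call price V = S·N(d₁) − K·e^{−rT}·N(d₂) = 78.503282 − 69.930307 = 8.572975
ρ = K·T·e^{−rT}·N(d₂) = 39.405728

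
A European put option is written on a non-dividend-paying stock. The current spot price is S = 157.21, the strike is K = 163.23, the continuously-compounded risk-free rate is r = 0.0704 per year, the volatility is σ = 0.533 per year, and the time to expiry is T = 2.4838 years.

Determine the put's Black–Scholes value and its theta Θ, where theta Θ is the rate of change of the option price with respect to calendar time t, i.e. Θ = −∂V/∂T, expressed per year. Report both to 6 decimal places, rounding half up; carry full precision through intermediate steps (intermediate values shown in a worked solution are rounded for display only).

σ√T = 0.533·√2.4838 = 0.840012
d₁ = (ln(S/K) + (r+σ²/2)T) / (σ√T) = (ln(157.21/163.23) + (0.0704+0.533²/2)·2.4838) / 0.840012 = (-0.037578 + 0.527670) / 0.840012 = 0.583434
d₂ = d₁ − σ√T = 0.583434 − 0.840012 = -0.256578
e^{−rT} = e^{−0.0704·2.4838} = 0.839575
N(−d₁) = 0.279800,  N(−d₂) = 0.601248
Put price V = K·e^{−rT}·N(−d₂) − S·N(−d₁) = 82.397269 − 43.987432 = 38.409837
φ(d₁) = (1/√(2π))·e^{−d₁²/2} = 0.336507
Θ = −S·φ(d₁)·σ/(2√T) + r·K·e^{−rT}·N(−d₂) = −8.945676 + 5.800768 = -3.144908

price = 38.409837
Θ = -3.144908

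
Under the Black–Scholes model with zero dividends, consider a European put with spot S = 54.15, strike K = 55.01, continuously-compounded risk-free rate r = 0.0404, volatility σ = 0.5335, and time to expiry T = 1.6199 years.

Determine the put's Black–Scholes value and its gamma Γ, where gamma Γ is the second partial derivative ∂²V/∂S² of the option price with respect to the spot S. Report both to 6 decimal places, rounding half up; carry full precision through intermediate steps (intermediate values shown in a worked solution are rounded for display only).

price = 12.766507
Γ = 0.009964

σ√T = 0.5335·√1.6199 = 0.679014
d₁ = (ln(S/K) + (r+σ²/2)T) / (σ√T) = (ln(54.15/55.01) + (0.0404+0.5335²/2)·1.6199) / 0.679014 = (-0.015757 + 0.295974) / 0.679014 = 0.412682
d₂ = d₁ − σ√T = 0.412682 − 0.679014 = -0.266332
e^{−rT} = e^{−0.0404·1.6199} = 0.936652
N(−d₁) = 0.339920,  N(−d₂) = 0.605008
Put price V = K·e^{−rT}·N(−d₂) − S·N(−d₁) = 31.173164 − 18.406657 = 12.766507
φ(d₁) = (1/√(2π))·e^{−d₁²/2} = 0.366377
Γ = φ(d₁) / (S·σ·√T) = 0.009964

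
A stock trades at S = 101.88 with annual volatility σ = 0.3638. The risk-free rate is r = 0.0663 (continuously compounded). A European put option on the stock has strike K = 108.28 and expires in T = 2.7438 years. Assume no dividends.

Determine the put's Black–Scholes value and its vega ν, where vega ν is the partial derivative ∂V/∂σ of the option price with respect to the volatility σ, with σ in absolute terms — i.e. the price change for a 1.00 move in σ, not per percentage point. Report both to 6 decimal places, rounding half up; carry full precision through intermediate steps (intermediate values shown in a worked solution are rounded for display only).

price = 17.390207
ν = 59.352039

σ√T = 0.3638·√2.7438 = 0.602614
d₁ = (ln(S/K) + (r+σ²/2)T) / (σ√T) = (ln(101.88/108.28) + (0.0663+0.3638²/2)·2.7438) / 0.602614 = (-0.060925 + 0.363486) / 0.602614 = 0.502081
d₂ = d₁ − σ√T = 0.502081 − 0.602614 = -0.100533
e^{−rT} = e^{−0.0663·2.7438} = 0.833673
N(−d₁) = 0.307805,  N(−d₂) = 0.540039
Put price V = K·e^{−rT}·N(−d₂) − S·N(−d₁) = 48.749416 − 31.359209 = 17.390207
φ(d₁) = (1/√(2π))·e^{−d₁²/2} = 0.351698
ν = S·φ(d₁)·√T = 59.352039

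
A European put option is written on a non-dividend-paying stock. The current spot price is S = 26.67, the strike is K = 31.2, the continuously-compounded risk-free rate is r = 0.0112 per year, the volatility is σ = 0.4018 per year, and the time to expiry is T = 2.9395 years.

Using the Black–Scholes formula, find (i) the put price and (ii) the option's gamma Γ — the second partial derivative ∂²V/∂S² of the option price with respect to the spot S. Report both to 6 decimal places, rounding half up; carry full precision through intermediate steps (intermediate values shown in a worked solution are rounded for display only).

σ√T = 0.4018·√2.9395 = 0.688885
d₁ = (ln(S/K) + (r+σ²/2)T) / (σ√T) = (ln(26.67/31.2) + (0.0112+0.4018²/2)·2.9395) / 0.688885 = (-0.156879 + 0.270204) / 0.688885 = 0.164505
d₂ = d₁ − σ√T = 0.164505 − 0.688885 = -0.524380
e^{−rT} = e^{−0.0112·2.9395} = 0.967614
N(−d₁) = 0.434667,  N(−d₂) = 0.699993
Put price V = K·e^{−rT}·N(−d₂) − S·N(−d₁) = 21.132468 − 11.592566 = 9.539902
φ(d₁) = (1/√(2π))·e^{−d₁²/2} = 0.393581
Γ = φ(d₁) / (S·σ·√T) = 0.021422

price = 9.539902
Γ = 0.021422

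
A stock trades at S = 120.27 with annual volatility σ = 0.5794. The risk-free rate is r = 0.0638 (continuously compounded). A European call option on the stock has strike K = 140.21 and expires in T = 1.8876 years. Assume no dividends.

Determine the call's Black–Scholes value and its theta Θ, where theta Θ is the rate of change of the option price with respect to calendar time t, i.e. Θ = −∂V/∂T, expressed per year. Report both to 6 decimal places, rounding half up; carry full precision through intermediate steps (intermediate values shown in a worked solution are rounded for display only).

price = 35.848125
Θ = -12.112384

σ√T = 0.5794·√1.8876 = 0.796037
d₁ = (ln(S/K) + (r+σ²/2)T) / (σ√T) = (ln(120.27/140.21) + (0.0638+0.5794²/2)·1.8876) / 0.796037 = (-0.153402 + 0.437267) / 0.796037 = 0.356597
d₂ = d₁ − σ√T = 0.356597 − 0.796037 = -0.439440
e^{−rT} = e^{−0.0638·1.8876} = 0.886540
N(d₁) = 0.639303,  N(d₂) = 0.330171
Call price V = S·N(d₁) − K·e^{−rT}·N(d₂) = 76.889002 − 41.040877 = 35.848125
φ(d₁) = (1/√(2π))·e^{−d₁²/2} = 0.374367
Θ = −S·φ(d₁)·σ/(2√T) − r·K·e^{−rT}·N(d₂) = −9.493976 − 2.618408 = -12.112384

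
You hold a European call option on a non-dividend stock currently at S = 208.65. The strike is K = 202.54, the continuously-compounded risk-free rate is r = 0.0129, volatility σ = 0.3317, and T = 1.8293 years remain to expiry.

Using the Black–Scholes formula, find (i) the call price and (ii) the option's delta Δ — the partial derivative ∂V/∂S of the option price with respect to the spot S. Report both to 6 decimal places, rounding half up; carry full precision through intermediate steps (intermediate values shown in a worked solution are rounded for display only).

σ√T = 0.3317·√1.8293 = 0.448630
d₁ = (ln(S/K) + (r+σ²/2)T) / (σ√T) = (ln(208.65/202.54) + (0.0129+0.3317²/2)·1.8293) / 0.448630 = (0.029721 + 0.124232) / 0.448630 = 0.343163
d₂ = d₁ − σ√T = 0.343163 − 0.448630 = -0.105467
e^{−rT} = e^{−0.0129·1.8293} = 0.976678
N(d₁) = 0.634262,  N(d₂) = 0.458003
Call price V = S·N(d₁) − K·e^{−rT}·N(d₂) = 132.338776 − 90.600463 = 41.738313
Δ = N(d₁) = 0.634262

price = 41.738313
Δ = 0.634262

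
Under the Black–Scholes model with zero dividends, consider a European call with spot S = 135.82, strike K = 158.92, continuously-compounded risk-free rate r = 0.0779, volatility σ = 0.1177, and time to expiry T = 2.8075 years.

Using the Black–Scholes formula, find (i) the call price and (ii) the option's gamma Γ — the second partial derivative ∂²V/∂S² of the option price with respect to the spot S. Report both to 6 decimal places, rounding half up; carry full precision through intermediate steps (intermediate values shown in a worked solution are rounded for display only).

σ√T = 0.1177·√2.8075 = 0.197213
d₁ = (ln(S/K) + (r+σ²/2)T) / (σ√T) = (ln(135.82/158.92) + (0.0779+0.1177²/2)·2.8075) / 0.197213 = (-0.157070 + 0.238151) / 0.197213 = 0.411130
d₂ = d₁ − σ√T = 0.411130 − 0.197213 = 0.213917
e^{−rT} = e^{−0.0779·2.8075} = 0.803559
N(d₁) = 0.659511,  N(d₂) = 0.584694
Call price V = S·N(d₁) − K·e^{−rT}·N(d₂) = 89.574843 − 74.666390 = 14.908453
φ(d₁) = (1/√(2π))·e^{−d₁²/2} = 0.366612
Γ = φ(d₁) / (S·σ·√T) = 0.013687

price = 14.908453
Γ = 0.013687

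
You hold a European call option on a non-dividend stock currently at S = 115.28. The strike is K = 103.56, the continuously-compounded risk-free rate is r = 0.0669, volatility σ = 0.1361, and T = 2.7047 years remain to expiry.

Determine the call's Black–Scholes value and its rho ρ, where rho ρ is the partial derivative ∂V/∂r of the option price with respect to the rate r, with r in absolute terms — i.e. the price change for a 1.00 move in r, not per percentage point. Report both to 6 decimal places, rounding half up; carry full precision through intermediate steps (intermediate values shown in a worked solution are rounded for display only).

σ√T = 0.1361·√2.7047 = 0.223830
d₁ = (ln(S/K) + (r+σ²/2)T) / (σ√T) = (ln(115.28/103.56) + (0.0669+0.1361²/2)·2.7047) / 0.223830 = (0.107213 + 0.205994) / 0.223830 = 1.399310
d₂ = d₁ − σ√T = 1.399310 − 0.223830 = 1.175480
e^{−rT} = e^{−0.0669·2.7047} = 0.834482
N(d₁) = 0.919140,  N(d₂) = 0.880099
Call price V = S·N(d₁) − K·e^{−rT}·N(d₂) = 105.958455 − 76.057184 = 29.901271
ρ = K·T·e^{−rT}·N(d₂) = 205.711866

price = 29.901271
ρ = 205.711866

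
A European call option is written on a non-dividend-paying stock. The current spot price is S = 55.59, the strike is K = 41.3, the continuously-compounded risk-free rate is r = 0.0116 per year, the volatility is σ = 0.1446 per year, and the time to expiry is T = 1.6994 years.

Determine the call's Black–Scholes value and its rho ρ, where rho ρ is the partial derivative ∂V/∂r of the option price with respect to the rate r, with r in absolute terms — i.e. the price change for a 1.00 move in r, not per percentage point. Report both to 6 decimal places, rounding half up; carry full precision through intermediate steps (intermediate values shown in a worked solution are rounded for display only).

σ√T = 0.1446·√1.6994 = 0.188502
d₁ = (ln(S/K) + (r+σ²/2)T) / (σ√T) = (ln(55.59/41.3) + (0.0116+0.1446²/2)·1.6994) / 0.188502 = (0.297141 + 0.037480) / 0.188502 = 1.775155
d₂ = d₁ − σ√T = 1.775155 − 0.188502 = 1.586653
e^{−rT} = e^{−0.0116·1.6994} = 0.980480
N(d₁) = 0.962064,  N(d₂) = 0.943704
Call price V = S·N(d₁) − K·e^{−rT}·N(d₂) = 53.481130 − 38.214198 = 15.266931
ρ = K·T·e^{−rT}·N(d₂) = 64.941209

price = 15.266931
ρ = 64.941209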